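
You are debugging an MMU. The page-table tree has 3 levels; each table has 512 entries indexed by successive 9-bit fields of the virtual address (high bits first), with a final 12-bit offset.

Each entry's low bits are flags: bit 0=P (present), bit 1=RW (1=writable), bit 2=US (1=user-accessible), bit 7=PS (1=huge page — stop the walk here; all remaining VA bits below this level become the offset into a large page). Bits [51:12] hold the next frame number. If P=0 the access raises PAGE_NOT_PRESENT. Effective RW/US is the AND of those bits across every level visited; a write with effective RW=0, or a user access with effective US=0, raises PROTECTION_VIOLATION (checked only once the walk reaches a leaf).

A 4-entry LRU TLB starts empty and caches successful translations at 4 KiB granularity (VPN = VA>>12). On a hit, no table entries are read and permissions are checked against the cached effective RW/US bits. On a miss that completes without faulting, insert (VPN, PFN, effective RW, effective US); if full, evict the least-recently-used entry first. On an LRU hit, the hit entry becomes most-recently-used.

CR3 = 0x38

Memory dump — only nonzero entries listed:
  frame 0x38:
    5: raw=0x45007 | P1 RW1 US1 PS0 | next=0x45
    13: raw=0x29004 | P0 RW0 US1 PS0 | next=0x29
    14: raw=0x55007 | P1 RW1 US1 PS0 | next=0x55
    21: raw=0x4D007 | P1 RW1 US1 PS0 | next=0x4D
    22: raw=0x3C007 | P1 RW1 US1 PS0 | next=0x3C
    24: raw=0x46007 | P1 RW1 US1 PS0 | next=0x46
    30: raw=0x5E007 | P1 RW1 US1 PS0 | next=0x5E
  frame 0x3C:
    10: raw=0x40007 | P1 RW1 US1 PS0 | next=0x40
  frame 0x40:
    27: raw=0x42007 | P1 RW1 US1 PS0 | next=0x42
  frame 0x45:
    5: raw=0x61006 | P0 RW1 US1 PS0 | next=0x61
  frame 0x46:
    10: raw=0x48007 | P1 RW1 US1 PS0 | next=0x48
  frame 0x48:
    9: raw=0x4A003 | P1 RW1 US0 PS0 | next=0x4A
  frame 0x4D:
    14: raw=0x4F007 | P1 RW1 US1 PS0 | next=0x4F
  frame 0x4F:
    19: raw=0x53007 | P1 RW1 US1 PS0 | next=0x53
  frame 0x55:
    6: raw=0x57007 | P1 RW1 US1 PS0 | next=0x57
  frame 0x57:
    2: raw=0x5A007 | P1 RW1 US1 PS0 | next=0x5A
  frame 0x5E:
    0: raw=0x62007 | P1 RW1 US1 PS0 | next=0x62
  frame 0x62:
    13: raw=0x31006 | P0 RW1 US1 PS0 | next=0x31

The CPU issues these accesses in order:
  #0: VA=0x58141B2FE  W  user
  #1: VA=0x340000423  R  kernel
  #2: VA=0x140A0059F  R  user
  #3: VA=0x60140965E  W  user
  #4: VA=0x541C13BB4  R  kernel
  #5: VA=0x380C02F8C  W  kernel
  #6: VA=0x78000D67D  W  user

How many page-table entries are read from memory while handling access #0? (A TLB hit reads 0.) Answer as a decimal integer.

Per-access translation:
#0 VA=0x58141B2FE (w,user):
  L0: frame=0x38 idx=22 entry=0x3C007 [P=1 RW=1 US=1 PS=0]
  L1: frame=0x3C idx=10 entry=0x40007 [P=1 RW=1 US=1 PS=0]
  L2: frame=0x40 idx=27 entry=0x42007 [P=1 RW=1 US=1 PS=0]
  ✓ 0x422FE  — 3 lookups
#1 VA=0x340000423 (r,kernel):
  L0: frame=0x38 idx=13 entry=0x29004 [P=0 RW=0 US=1 PS=0]
  ✗ PAGE_NOT_PRESENT  [1 reads]
#2 VA=0x140A0059F (r,user):
  L0: frame=0x38 idx=5 entry=0x45007 [P=1 RW=1 US=1 PS=0]
  L1: frame=0x45 idx=5 entry=0x61006 [P=0 RW=1 US=1 PS=0]
  ✗ PAGE_NOT_PRESENT  [2 reads]
#3 VA=0x60140965E (w,user):
  L0: frame=0x38 idx=24 entry=0x46007 [P=1 RW=1 US=1 PS=0]
  L1: frame=0x46 idx=10 entry=0x48007 [P=1 RW=1 US=1 PS=0]
  L2: frame=0x48 idx=9 entry=0x4A003 [P=1 RW=1 US=0 PS=0]
  ✗ PROTECTION_VIOLATION  [3 reads]
#4 VA=0x541C13BB4 (r,kernel):
  L0: frame=0x38 idx=21 entry=0x4D007 [P=1 RW=1 US=1 PS=0]
  L1: frame=0x4D idx=14 entry=0x4F007 [P=1 RW=1 US=1 PS=0]
  L2: frame=0x4F idx=19 entry=0x53007 [P=1 RW=1 US=1 PS=0]
  ✓ 0x53BB4  — 3 lookups
#5 VA=0x380C02F8C (w,kernel):
  L0: frame=0x38 idx=14 entry=0x55007 [P=1 RW=1 US=1 PS=0]
  L1: frame=0x55 idx=6 entry=0x57007 [P=1 RW=1 US=1 PS=0]
  L2: frame=0x57 idx=2 entry=0x5A007 [P=1 RW=1 US=1 PS=0]
  ✓ 0x5AF8C  — 3 lookups
#6 VA=0x78000D67D (w,user):
  L0: frame=0x38 idx=30 entry=0x5E007 [P=1 RW=1 US=1 PS=0]
  L1: frame=0x5E idx=0 entry=0x62007 [P=1 RW=1 US=1 PS=0]
  L2: frame=0x62 idx=13 entry=0x31006 [P=0 RW=1 US=1 PS=0]
  ✗ PAGE_NOT_PRESENT  [3 reads]

Entries read for #0: 3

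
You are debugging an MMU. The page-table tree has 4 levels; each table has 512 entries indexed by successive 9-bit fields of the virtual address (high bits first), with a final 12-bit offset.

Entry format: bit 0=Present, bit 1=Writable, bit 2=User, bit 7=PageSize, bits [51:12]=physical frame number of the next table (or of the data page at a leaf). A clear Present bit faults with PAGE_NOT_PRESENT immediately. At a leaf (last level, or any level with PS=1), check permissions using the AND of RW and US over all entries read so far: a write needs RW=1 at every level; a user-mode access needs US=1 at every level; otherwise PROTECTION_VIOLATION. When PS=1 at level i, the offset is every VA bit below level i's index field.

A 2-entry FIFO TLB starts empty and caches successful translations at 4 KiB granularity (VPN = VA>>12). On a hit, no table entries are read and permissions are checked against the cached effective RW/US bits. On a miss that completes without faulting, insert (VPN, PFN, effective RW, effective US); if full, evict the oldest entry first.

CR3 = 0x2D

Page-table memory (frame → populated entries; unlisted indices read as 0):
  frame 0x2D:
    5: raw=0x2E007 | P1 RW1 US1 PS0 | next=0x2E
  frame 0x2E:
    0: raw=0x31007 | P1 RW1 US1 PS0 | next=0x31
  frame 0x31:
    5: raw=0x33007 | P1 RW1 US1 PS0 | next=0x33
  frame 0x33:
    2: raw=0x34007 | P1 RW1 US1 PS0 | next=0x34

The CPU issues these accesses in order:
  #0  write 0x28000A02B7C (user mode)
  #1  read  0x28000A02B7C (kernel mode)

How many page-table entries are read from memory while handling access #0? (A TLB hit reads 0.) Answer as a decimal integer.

Per-access translation:
#0 VA=0x28000A02B7C (w,user):
  [0] read 0x2D idx=5: raw=0x2E007 flags P=1 W=1 U=1 S=0
  [1] read 0x2E idx=0: raw=0x31007 flags P=1 W=1 U=1 S=0
  [2] read 0x31 idx=5: raw=0x33007 flags P=1 W=1 U=1 S=0
  [3] read 0x33 idx=2: raw=0x34007 flags P=1 W=1 U=1 S=0
  → PA=0x34B7C  (4 entries read)
#1 VA=0x28000A02B7C (r,kernel):
  TLB hit vpn=0x28000A02 → PA=0x34B7C

Entries read for #0: 4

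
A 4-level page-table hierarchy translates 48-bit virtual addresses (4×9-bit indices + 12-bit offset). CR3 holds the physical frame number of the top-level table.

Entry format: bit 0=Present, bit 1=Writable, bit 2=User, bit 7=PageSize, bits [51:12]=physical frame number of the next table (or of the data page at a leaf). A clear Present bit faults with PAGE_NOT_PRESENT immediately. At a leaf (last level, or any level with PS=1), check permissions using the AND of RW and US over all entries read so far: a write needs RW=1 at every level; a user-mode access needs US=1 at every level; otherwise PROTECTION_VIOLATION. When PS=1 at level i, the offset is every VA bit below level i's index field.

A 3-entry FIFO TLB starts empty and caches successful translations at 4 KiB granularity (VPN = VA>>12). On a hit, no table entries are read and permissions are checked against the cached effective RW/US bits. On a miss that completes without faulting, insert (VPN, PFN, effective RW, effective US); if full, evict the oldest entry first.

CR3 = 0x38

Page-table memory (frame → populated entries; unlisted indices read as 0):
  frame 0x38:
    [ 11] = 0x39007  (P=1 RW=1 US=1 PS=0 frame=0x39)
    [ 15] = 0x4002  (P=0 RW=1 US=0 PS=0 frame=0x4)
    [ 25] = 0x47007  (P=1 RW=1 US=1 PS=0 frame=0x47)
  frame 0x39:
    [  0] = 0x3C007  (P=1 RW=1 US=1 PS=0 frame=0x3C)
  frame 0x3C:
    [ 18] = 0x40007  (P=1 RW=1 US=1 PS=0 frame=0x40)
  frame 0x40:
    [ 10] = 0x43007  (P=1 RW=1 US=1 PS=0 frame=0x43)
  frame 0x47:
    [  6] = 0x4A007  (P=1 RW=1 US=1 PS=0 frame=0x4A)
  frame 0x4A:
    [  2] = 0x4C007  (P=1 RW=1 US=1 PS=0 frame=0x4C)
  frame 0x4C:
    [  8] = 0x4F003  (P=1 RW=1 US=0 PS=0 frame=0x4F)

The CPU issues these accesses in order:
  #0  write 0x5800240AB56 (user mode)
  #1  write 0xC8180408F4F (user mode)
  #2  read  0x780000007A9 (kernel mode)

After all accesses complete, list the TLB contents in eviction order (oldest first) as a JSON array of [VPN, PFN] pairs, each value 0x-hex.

Walk each access:
#0 VA=0x5800240AB56 (w,user):
  [0] read 0x38 idx=11: raw=0x39007 flags P=1 W=1 U=1 S=0
  [1] read 0x39 idx=0: raw=0x3C007 flags P=1 W=1 U=1 S=0
  [2] read 0x3C idx=18: raw=0x40007 flags P=1 W=1 U=1 S=0
  [3] read 0x40 idx=10: raw=0x43007 flags P=1 W=1 U=1 S=0
  → PA=0x43B56  (4 entries read)
#1 VA=0xC8180408F4F (w,user):
  [0] read 0x38 idx=25: raw=0x47007 flags P=1 W=1 U=1 S=0
  [1] read 0x47 idx=6: raw=0x4A007 flags P=1 W=1 U=1 S=0
  [2] read 0x4A idx=2: raw=0x4C007 flags P=1 W=1 U=1 S=0
  [3] read 0x4C idx=8: raw=0x4F003 flags P=1 W=1 U=0 S=0
  ✗ PROTECTION_VIOLATION  [4 reads]
#2 VA=0x780000007A9 (r,kernel):
  [0] read 0x38 idx=15: raw=0x4002 flags P=0 W=1 U=0 S=0
  ✗ PAGE_NOT_PRESENT  [1 reads]

TLB: [["0x5800240A", "0x43"]]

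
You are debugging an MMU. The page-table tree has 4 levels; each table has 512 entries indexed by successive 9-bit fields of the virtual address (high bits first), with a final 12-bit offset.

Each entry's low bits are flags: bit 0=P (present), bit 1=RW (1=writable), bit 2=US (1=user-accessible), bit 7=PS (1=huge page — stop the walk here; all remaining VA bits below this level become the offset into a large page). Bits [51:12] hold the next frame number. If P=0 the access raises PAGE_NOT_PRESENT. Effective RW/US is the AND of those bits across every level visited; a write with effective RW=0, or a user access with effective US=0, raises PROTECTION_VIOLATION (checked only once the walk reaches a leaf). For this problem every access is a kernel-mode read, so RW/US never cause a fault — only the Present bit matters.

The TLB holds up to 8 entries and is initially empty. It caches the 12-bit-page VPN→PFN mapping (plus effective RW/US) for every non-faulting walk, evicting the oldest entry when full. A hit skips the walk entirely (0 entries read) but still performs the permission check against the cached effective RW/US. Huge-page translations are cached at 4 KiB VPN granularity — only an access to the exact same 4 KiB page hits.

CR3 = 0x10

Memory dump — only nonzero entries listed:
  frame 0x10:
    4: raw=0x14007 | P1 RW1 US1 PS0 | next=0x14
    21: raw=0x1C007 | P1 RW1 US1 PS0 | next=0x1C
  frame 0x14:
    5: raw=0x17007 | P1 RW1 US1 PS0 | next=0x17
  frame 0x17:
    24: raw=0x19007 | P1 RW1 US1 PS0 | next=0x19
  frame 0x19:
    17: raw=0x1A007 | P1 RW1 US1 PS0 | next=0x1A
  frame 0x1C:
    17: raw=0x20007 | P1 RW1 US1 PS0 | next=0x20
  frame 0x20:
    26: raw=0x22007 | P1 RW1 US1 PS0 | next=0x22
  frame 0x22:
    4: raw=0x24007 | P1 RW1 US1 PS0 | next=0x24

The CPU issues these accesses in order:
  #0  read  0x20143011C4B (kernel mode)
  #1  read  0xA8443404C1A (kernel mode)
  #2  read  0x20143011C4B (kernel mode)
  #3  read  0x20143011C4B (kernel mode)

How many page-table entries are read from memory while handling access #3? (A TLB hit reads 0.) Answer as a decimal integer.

Trace:
#0 VA=0x20143011C4B (r,kernel):
  lvl0: tbl 0x10, slot 4 ⇒ 0x14007 (P1/RW1/US1/PS0)
  lvl1: tbl 0x14, slot 5 ⇒ 0x17007 (P1/RW1/US1/PS0)
  lvl2: tbl 0x17, slot 24 ⇒ 0x19007 (P1/RW1/US1/PS0)
  lvl3: tbl 0x19, slot 17 ⇒ 0x1A007 (P1/RW1/US1/PS0)
  → PA=0x1AC4B  (4 entries read)
#1 VA=0xA8443404C1A (r,kernel):
  lvl0: tbl 0x10, slot 21 ⇒ 0x1C007 (P1/RW1/US1/PS0)
  lvl1: tbl 0x1C, slot 17 ⇒ 0x20007 (P1/RW1/US1/PS0)
  lvl2: tbl 0x20, slot 26 ⇒ 0x22007 (P1/RW1/US1/PS0)
  lvl3: tbl 0x22, slot 4 ⇒ 0x24007 (P1/RW1/US1/PS0)
  → PA=0x24C1A  (4 entries read)
#2 VA=0x20143011C4B (r,kernel):
  TLB hit vpn=0x20143011 → PA=0x1AC4B
#3 VA=0x20143011C4B (r,kernel):
  TLB hit vpn=0x20143011 → PA=0x1AC4B

Entries read for #3: 0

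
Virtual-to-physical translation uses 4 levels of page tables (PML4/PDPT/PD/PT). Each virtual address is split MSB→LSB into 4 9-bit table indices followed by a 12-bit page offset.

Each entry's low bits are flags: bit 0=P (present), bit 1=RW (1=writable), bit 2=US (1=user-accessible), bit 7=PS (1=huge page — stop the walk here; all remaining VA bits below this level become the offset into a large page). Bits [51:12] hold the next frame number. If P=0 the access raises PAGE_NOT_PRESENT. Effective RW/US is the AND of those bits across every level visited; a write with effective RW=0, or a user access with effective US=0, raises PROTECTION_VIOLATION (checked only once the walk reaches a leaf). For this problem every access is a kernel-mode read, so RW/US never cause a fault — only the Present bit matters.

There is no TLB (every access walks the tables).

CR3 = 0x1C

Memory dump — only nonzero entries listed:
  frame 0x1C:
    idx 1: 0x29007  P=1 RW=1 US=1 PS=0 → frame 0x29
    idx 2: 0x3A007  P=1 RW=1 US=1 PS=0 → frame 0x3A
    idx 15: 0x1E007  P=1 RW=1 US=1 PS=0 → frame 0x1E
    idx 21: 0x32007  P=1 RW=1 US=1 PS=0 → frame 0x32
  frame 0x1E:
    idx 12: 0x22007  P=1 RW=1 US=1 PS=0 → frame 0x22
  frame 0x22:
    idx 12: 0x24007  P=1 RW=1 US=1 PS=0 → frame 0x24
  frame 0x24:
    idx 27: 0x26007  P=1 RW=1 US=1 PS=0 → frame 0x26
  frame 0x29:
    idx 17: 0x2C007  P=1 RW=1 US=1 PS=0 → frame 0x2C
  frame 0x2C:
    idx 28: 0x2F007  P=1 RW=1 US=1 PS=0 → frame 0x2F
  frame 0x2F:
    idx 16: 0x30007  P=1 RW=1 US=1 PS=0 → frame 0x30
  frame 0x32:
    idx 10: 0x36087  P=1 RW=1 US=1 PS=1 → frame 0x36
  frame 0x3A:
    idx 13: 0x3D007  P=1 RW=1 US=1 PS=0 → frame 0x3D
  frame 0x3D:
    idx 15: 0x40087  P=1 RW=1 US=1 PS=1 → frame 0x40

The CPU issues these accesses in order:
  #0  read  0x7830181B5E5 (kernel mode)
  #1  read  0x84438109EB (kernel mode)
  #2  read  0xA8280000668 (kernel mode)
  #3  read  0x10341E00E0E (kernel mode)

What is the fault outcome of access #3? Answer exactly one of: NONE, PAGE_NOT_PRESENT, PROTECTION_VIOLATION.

Walk each access:
#0 VA=0x7830181B5E5 (r,kernel):
  L0 @0x1C[15] → 0x1E007  P=1,RW=1,US=1,PS=0
  L1 @0x1E[12] → 0x22007  P=1,RW=1,US=1,PS=0
  L2 @0x22[12] → 0x24007  P=1,RW=1,US=1,PS=0
  L3 @0x24[27] → 0x26007  P=1,RW=1,US=1,PS=0
  ✓ 0x265E5  — 4 lookups
#1 VA=0x84438109EB (r,kernel):
  L0 @0x1C[1] → 0x29007  P=1,RW=1,US=1,PS=0
  L1 @0x29[17] → 0x2C007  P=1,RW=1,US=1,PS=0
  L2 @0x2C[28] → 0x2F007  P=1,RW=1,US=1,PS=0
  L3 @0x2F[16] → 0x30007  P=1,RW=1,US=1,PS=0
  ✓ 0x309EB  — 4 lookups
#2 VA=0xA8280000668 (r,kernel):
  L0 @0x1C[21] → 0x32007  P=1,RW=1,US=1,PS=0
  L1 @0x32[10] → 0x36087  P=1,RW=1,US=1,PS=1
  ✓ 0x36668 (huge @L1)  — 2 lookups
#3 VA=0x10341E00E0E (r,kernel):
  L0 @0x1C[2] → 0x3A007  P=1,RW=1,US=1,PS=0
  L1 @0x3A[13] → 0x3D007  P=1,RW=1,US=1,PS=0
  L2 @0x3D[15] → 0x40087  P=1,RW=1,US=1,PS=1
  ✓ 0x40E0E (huge @L2)  — 3 lookups

Access #3 fault: NONE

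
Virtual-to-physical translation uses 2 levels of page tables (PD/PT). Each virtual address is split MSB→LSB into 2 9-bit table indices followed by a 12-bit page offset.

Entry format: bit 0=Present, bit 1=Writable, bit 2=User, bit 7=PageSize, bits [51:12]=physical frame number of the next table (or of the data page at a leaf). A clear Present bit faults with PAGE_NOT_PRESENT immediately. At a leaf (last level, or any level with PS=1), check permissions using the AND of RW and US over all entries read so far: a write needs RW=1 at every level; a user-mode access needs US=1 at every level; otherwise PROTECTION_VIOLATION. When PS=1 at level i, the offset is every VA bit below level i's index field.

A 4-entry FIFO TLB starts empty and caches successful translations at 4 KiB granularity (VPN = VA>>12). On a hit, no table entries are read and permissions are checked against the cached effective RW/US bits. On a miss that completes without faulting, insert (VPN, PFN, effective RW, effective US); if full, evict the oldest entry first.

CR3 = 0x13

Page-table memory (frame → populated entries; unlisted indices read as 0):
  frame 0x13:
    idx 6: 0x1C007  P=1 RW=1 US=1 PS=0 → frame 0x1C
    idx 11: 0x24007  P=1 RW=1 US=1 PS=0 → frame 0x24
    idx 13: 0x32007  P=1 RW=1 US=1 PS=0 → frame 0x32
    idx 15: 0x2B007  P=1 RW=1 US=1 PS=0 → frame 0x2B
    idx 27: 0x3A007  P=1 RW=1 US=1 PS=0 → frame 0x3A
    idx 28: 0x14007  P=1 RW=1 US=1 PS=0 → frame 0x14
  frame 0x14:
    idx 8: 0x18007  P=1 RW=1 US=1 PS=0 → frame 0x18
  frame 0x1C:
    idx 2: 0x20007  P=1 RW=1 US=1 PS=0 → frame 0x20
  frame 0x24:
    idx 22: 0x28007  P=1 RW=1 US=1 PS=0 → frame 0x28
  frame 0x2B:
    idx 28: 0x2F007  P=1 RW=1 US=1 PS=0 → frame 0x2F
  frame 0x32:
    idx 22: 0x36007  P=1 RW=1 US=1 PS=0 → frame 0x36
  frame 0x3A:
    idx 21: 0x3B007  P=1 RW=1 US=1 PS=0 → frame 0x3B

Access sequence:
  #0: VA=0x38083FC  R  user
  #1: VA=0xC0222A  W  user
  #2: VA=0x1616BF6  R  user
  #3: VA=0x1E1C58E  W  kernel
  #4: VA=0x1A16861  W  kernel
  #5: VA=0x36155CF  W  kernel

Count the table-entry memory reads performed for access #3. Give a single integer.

Walk each access:
#0 VA=0x38083FC (r,user):
  [0] read 0x13 idx=28: raw=0x14007 flags P=1 W=1 U=1 S=0
  [1] read 0x14 idx=8: raw=0x18007 flags P=1 W=1 U=1 S=0
  → PA=0x183FC  (2 entries read)
#1 VA=0xC0222A (w,user):
  [0] read 0x13 idx=6: raw=0x1C007 flags P=1 W=1 U=1 S=0
  [1] read 0x1C idx=2: raw=0x20007 flags P=1 W=1 U=1 S=0
  → PA=0x2022A  (2 entries read)
#2 VA=0x1616BF6 (r,user):
  [0] read 0x13 idx=11: raw=0x24007 flags P=1 W=1 U=1 S=0
  [1] read 0x24 idx=22: raw=0x28007 flags P=1 W=1 U=1 S=0
  → PA=0x28BF6  (2 entries read)
#3 VA=0x1E1C58E (w,kernel):
  [0] read 0x13 idx=15: raw=0x2B007 flags P=1 W=1 U=1 S=0
  [1] read 0x2B idx=28: raw=0x2F007 flags P=1 W=1 U=1 S=0
  → PA=0x2F58E  (2 entries read)
#4 VA=0x1A16861 (w,kernel):
  [0] read 0x13 idx=13: raw=0x32007 flags P=1 W=1 U=1 S=0
  [1] read 0x32 idx=22: raw=0x36007 flags P=1 W=1 U=1 S=0
  → PA=0x36861  (2 entries read)
#5 VA=0x36155CF (w,kernel):
  [0] read 0x13 idx=27: raw=0x3A007 flags P=1 W=1 U=1 S=0
  [1] read 0x3A idx=21: raw=0x3B007 flags P=1 W=1 U=1 S=0
  → PA=0x3B5CF  (2 entries read)

Entries read for #3: 2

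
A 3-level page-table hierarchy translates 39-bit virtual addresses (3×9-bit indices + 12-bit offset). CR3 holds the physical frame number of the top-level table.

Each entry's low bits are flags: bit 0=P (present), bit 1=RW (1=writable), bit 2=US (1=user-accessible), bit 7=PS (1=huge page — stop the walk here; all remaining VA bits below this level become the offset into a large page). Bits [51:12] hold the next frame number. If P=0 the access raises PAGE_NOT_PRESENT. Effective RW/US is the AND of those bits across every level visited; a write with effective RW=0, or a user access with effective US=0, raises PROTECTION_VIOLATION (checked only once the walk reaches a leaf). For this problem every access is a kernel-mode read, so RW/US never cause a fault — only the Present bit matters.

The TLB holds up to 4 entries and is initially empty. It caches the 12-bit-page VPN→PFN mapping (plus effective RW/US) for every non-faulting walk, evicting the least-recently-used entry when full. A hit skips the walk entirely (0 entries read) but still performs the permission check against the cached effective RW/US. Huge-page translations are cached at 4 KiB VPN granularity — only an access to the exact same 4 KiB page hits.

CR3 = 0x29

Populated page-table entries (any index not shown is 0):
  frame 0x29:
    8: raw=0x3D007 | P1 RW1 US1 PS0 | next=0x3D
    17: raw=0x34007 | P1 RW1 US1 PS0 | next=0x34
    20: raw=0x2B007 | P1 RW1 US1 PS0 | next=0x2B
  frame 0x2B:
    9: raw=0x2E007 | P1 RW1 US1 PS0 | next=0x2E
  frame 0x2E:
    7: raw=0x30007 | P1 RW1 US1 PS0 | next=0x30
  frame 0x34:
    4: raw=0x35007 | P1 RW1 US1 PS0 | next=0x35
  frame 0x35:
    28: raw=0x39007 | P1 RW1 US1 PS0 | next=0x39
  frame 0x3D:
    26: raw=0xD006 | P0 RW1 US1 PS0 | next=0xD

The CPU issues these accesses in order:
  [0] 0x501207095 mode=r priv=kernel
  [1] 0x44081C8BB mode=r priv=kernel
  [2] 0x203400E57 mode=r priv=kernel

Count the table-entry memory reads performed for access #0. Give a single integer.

Walk each access:
#0 VA=0x501207095 (r,kernel):
  L0 @0x29[20] → 0x2B007  P=1,RW=1,US=1,PS=0
  L1 @0x2B[9] → 0x2E007  P=1,RW=1,US=1,PS=0
  L2 @0x2E[7] → 0x30007  P=1,RW=1,US=1,PS=0
  ✓ 0x30095  — 3 lookups
#1 VA=0x44081C8BB (r,kernel):
  L0 @0x29[17] → 0x34007  P=1,RW=1,US=1,PS=0
  L1 @0x34[4] → 0x35007  P=1,RW=1,US=1,PS=0
  L2 @0x35[28] → 0x39007  P=1,RW=1,US=1,PS=0
  ✓ 0x398BB  — 3 lookups
#2 VA=0x203400E57 (r,kernel):
  L0 @0x29[8] → 0x3D007  P=1,RW=1,US=1,PS=0
  L1 @0x3D[26] → 0xD006  P=0,RW=1,US=1,PS=0
  ⇒ fault: PAGE_NOT_PRESENT  — 2 lookups

Entries read for #0: 3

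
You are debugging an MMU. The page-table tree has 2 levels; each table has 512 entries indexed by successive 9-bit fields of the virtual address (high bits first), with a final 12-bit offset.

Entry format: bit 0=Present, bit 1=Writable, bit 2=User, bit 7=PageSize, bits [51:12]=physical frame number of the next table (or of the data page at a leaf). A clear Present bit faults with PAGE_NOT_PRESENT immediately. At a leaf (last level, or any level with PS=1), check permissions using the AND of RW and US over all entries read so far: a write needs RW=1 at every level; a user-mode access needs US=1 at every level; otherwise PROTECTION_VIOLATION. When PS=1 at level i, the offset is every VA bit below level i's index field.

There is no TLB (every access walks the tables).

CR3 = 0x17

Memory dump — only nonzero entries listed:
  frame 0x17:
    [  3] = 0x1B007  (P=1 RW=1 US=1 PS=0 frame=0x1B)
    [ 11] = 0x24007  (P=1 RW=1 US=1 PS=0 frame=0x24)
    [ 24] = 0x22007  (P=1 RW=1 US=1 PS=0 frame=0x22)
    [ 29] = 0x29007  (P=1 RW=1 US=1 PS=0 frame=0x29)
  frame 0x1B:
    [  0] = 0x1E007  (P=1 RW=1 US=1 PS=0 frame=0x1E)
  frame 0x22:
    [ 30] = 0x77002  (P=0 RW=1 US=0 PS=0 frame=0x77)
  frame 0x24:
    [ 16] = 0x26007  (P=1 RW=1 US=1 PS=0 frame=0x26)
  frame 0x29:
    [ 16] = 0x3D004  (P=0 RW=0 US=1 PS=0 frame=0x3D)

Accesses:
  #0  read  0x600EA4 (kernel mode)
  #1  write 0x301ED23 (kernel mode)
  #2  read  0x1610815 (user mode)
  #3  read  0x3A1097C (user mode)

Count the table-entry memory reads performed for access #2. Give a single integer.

Walk each access:
#0 VA=0x600EA4 (r,kernel):
  L0: frame=0x17 idx=3 entry=0x1B007 [P=1 RW=1 US=1 PS=0]
  L1: frame=0x1B idx=0 entry=0x1E007 [P=1 RW=1 US=1 PS=0]
  ⇒ phys 0x1EEA4  [2 reads]
#1 VA=0x301ED23 (w,kernel):
  L0: frame=0x17 idx=24 entry=0x22007 [P=1 RW=1 US=1 PS=0]
  L1: frame=0x22 idx=30 entry=0x77002 [P=0 RW=1 US=0 PS=0]
  ⇒ fault: PAGE_NOT_PRESENT  — 2 lookups
#2 VA=0x1610815 (r,user):
  L0: frame=0x17 idx=11 entry=0x24007 [P=1 RW=1 US=1 PS=0]
  L1: frame=0x24 idx=16 entry=0x26007 [P=1 RW=1 US=1 PS=0]
  ⇒ phys 0x26815  [2 reads]
#3 VA=0x3A1097C (r,user):
  L0: frame=0x17 idx=29 entry=0x29007 [P=1 RW=1 US=1 PS=0]
  L1: frame=0x29 idx=16 entry=0x3D004 [P=0 RW=0 US=1 PS=0]
  ⇒ fault: PAGE_NOT_PRESENT  — 2 lookups

Entries read for #2: 2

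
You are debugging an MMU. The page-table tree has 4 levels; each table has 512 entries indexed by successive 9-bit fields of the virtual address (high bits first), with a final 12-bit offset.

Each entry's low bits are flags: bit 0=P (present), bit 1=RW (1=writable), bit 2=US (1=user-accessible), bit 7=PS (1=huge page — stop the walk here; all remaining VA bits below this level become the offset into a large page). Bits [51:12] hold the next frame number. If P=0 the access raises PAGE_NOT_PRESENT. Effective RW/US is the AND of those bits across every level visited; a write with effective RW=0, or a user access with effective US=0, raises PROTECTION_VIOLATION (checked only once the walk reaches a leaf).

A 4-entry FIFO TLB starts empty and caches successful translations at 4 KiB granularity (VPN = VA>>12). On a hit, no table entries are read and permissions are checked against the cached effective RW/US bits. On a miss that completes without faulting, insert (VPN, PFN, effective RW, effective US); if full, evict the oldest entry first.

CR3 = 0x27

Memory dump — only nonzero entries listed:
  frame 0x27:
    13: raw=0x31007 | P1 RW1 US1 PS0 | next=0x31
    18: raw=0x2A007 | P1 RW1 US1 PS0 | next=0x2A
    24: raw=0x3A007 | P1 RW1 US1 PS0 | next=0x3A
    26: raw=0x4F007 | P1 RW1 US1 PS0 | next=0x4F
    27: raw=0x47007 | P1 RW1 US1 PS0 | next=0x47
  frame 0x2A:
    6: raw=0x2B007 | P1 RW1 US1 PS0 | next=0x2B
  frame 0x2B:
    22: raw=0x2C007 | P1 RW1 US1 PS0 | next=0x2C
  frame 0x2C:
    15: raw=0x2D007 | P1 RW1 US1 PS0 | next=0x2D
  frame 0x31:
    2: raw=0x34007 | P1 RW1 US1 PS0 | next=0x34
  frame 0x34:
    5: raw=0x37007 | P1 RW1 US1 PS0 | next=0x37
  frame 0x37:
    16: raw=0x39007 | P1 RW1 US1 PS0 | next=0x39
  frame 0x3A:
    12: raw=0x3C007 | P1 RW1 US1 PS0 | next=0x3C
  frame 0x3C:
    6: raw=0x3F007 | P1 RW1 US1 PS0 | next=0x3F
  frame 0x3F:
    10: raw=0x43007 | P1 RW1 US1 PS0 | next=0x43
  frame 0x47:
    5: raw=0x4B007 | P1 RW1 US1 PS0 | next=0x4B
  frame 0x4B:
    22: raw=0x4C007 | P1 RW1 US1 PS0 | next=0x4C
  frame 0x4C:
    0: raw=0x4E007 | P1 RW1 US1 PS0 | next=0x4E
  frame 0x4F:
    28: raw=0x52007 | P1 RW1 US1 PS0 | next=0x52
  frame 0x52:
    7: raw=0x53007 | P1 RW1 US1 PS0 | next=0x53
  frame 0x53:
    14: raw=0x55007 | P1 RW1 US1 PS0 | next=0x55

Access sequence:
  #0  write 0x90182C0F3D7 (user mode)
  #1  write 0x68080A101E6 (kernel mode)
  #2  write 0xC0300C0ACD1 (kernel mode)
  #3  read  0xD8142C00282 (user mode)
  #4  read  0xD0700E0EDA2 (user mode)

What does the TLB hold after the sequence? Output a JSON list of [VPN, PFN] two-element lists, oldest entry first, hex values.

Walk each access:
#0 VA=0x90182C0F3D7 (w,user):
  lvl0: tbl 0x27, slot 18 ⇒ 0x2A007 (P1/RW1/US1/PS0)
  lvl1: tbl 0x2A, slot 6 ⇒ 0x2B007 (P1/RW1/US1/PS0)
  lvl2: tbl 0x2B, slot 22 ⇒ 0x2C007 (P1/RW1/US1/PS0)
  lvl3: tbl 0x2C, slot 15 ⇒ 0x2D007 (P1/RW1/US1/PS0)
  ⇒ phys 0x2D3D7  [4 reads]
#1 VA=0x68080A101E6 (w,kernel):
  lvl0: tbl 0x27, slot 13 ⇒ 0x31007 (P1/RW1/US1/PS0)
  lvl1: tbl 0x31, slot 2 ⇒ 0x34007 (P1/RW1/US1/PS0)
  lvl2: tbl 0x34, slot 5 ⇒ 0x37007 (P1/RW1/US1/PS0)
  lvl3: tbl 0x37, slot 16 ⇒ 0x39007 (P1/RW1/US1/PS0)
  ⇒ phys 0x391E6  [4 reads]
#2 VA=0xC0300C0ACD1 (w,kernel):
  lvl0: tbl 0x27, slot 24 ⇒ 0x3A007 (P1/RW1/US1/PS0)
  lvl1: tbl 0x3A, slot 12 ⇒ 0x3C007 (P1/RW1/US1/PS0)
  lvl2: tbl 0x3C, slot 6 ⇒ 0x3F007 (P1/RW1/US1/PS0)
  lvl3: tbl 0x3F, slot 10 ⇒ 0x43007 (P1/RW1/US1/PS0)
  ⇒ phys 0x43CD1  [4 reads]
#3 VA=0xD8142C00282 (r,user):
  lvl0: tbl 0x27, slot 27 ⇒ 0x47007 (P1/RW1/US1/PS0)
  lvl1: tbl 0x47, slot 5 ⇒ 0x4B007 (P1/RW1/US1/PS0)
  lvl2: tbl 0x4B, slot 22 ⇒ 0x4C007 (P1/RW1/US1/PS0)
  lvl3: tbl 0x4C, slot 0 ⇒ 0x4E007 (P1/RW1/US1/PS0)
  ⇒ phys 0x4E282  [4 reads]
#4 VA=0xD0700E0EDA2 (r,user):
  lvl0: tbl 0x27, slot 26 ⇒ 0x4F007 (P1/RW1/US1/PS0)
  lvl1: tbl 0x4F, slot 28 ⇒ 0x52007 (P1/RW1/US1/PS0)
  lvl2: tbl 0x52, slot 7 ⇒ 0x53007 (P1/RW1/US1/PS0)
  lvl3: tbl 0x53, slot 14 ⇒ 0x55007 (P1/RW1/US1/PS0)
  ⇒ phys 0x55DA2  [4 reads]

TLB: [["0x68080A10", "0x39"], ["0xC0300C0A", "0x43"], ["0xD8142C00", "0x4E"], ["0xD0700E0E", "0x55"]]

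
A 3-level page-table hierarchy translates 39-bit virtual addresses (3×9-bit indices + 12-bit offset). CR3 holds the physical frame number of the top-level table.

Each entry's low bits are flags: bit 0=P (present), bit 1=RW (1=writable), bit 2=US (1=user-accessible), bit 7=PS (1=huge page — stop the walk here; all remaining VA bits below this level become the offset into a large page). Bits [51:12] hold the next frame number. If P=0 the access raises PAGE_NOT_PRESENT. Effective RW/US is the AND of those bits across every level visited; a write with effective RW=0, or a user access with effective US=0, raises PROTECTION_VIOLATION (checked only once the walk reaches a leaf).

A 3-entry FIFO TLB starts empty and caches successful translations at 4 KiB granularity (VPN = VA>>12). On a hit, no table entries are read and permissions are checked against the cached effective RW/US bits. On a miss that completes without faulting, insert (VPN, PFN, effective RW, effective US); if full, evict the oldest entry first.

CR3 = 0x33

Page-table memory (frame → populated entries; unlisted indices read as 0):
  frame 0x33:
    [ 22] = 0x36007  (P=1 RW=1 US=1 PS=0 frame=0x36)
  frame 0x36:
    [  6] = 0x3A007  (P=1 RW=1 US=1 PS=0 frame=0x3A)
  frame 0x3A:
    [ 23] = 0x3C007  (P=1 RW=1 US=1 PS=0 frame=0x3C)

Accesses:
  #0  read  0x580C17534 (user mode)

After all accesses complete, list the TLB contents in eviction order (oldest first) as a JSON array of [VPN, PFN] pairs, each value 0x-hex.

Walk each access:
#0 VA=0x580C17534 (r,user):
  L0 @0x33[22] → 0x36007  P=1,RW=1,US=1,PS=0
  L1 @0x36[6] → 0x3A007  P=1,RW=1,US=1,PS=0
  L2 @0x3A[23] → 0x3C007  P=1,RW=1,US=1,PS=0
  ⇒ phys 0x3C534  [3 reads]

TLB: [["0x580C17", "0x3C"]]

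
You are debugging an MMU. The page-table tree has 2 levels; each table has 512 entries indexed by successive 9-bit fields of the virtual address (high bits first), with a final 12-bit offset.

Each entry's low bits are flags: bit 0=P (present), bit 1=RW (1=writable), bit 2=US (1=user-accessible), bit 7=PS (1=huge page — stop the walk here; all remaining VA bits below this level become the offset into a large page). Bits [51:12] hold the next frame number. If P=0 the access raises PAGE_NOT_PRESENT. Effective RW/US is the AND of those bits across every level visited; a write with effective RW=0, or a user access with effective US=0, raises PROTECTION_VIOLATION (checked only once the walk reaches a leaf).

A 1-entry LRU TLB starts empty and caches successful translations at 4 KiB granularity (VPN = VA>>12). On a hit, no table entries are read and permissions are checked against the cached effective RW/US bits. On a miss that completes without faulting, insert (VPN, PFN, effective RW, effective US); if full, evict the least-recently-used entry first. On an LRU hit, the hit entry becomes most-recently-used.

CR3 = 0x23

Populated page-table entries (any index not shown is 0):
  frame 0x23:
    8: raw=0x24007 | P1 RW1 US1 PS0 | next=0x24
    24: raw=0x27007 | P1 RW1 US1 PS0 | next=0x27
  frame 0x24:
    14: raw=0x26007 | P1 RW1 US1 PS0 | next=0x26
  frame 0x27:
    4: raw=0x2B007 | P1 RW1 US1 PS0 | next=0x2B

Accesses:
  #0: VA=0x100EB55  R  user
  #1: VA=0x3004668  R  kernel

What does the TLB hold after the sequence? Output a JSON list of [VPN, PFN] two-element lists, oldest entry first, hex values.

Per-access translation:
#0 VA=0x100EB55 (r,user):
  L0 @0x23[8] → 0x24007  P=1,RW=1,US=1,PS=0
  L1 @0x24[14] → 0x26007  P=1,RW=1,US=1,PS=0
  → PA=0x26B55  (2 entries read)
#1 VA=0x3004668 (r,kernel):
  L0 @0x23[24] → 0x27007  P=1,RW=1,US=1,PS=0
  L1 @0x27[4] → 0x2B007  P=1,RW=1,US=1,PS=0
  → PA=0x2B668  (2 entries read)

TLB: [["0x3004", "0x2B"]]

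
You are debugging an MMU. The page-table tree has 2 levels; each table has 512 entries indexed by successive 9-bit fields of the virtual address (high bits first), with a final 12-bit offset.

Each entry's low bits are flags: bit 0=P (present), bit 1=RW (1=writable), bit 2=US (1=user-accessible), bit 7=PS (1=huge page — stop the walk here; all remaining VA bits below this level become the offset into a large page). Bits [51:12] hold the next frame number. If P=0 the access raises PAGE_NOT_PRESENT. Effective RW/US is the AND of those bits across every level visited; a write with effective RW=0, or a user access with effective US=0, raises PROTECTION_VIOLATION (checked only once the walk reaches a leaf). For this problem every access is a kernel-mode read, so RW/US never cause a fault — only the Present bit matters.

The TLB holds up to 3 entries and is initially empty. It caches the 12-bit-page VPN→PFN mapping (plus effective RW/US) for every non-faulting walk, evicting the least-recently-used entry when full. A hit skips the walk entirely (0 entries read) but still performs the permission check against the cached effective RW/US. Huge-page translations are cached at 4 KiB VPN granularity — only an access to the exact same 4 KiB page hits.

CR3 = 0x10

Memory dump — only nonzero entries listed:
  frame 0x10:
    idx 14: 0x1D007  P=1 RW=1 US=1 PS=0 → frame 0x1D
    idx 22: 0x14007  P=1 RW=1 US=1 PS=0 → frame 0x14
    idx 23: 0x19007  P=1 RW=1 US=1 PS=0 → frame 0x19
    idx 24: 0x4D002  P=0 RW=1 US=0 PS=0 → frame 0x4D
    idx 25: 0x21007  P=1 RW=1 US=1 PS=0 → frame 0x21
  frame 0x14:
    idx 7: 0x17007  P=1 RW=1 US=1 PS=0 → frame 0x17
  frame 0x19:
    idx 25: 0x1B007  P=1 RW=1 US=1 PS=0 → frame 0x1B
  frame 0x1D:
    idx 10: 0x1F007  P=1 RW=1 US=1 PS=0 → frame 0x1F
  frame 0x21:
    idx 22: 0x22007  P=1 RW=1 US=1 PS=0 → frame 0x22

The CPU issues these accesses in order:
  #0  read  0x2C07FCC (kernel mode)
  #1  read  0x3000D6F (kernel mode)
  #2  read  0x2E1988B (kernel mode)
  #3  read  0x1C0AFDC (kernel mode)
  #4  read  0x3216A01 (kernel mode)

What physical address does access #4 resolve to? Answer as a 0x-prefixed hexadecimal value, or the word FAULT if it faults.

Trace:
#0 VA=0x2C07FCC (r,kernel):
  [0] read 0x10 idx=22: raw=0x14007 flags P=1 W=1 U=1 S=0
  [1] read 0x14 idx=7: raw=0x17007 flags P=1 W=1 U=1 S=0
  ✓ 0x17FCC  — 2 lookups
#1 VA=0x3000D6F (r,kernel):
  [0] read 0x10 idx=24: raw=0x4D002 flags P=0 W=1 U=0 S=0
  ⇒ fault: PAGE_NOT_PRESENT  — 1 lookups
#2 VA=0x2E1988B (r,kernel):
  [0] read 0x10 idx=23: raw=0x19007 flags P=1 W=1 U=1 S=0
  [1] read 0x19 idx=25: raw=0x1B007 flags P=1 W=1 U=1 S=0
  ✓ 0x1B88B  — 2 lookups
#3 VA=0x1C0AFDC (r,kernel):
  [0] read 0x10 idx=14: raw=0x1D007 flags P=1 W=1 U=1 S=0
  [1] read 0x1D idx=10: raw=0x1F007 flags P=1 W=1 U=1 S=0
  ✓ 0x1FFDC  — 2 lookups
#4 VA=0x3216A01 (r,kernel):
  [0] read 0x10 idx=25: raw=0x21007 flags P=1 W=1 U=1 S=0
  [1] read 0x21 idx=22: raw=0x22007 flags P=1 W=1 U=1 S=0
  ✓ 0x22A01  — 2 lookups

Access #4 PA: 0x22A01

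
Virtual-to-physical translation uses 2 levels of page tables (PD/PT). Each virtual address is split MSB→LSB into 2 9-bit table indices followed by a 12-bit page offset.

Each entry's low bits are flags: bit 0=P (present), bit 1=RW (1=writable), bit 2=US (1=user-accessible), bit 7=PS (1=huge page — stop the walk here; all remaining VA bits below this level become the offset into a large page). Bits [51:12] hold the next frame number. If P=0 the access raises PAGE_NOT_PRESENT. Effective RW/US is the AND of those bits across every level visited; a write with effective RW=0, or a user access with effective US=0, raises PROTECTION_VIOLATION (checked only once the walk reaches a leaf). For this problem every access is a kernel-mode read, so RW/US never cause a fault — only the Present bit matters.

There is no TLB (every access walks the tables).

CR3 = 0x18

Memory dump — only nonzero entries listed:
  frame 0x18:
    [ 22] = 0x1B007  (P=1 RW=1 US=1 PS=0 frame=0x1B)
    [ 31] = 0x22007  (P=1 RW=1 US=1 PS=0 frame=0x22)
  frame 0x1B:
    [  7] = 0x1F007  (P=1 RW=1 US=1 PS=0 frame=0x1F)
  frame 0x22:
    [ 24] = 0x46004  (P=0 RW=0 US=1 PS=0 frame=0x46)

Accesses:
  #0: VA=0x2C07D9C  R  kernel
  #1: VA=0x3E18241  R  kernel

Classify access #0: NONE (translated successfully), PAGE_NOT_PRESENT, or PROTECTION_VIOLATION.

Walk each access:
#0 VA=0x2C07D9C (r,kernel):
  L0: frame=0x18 idx=22 entry=0x1B007 [P=1 RW=1 US=1 PS=0]
  L1: frame=0x1B idx=7 entry=0x1F007 [P=1 RW=1 US=1 PS=0]
  → PA=0x1FD9C  (2 entries read)
#1 VA=0x3E18241 (r,kernel):
  L0: frame=0x18 idx=31 entry=0x22007 [P=1 RW=1 US=1 PS=0]
  L1: frame=0x22 idx=24 entry=0x46004 [P=0 RW=0 US=1 PS=0]
  ⇒ fault: PAGE_NOT_PRESENT  — 2 lookups

Access #0 fault: NONE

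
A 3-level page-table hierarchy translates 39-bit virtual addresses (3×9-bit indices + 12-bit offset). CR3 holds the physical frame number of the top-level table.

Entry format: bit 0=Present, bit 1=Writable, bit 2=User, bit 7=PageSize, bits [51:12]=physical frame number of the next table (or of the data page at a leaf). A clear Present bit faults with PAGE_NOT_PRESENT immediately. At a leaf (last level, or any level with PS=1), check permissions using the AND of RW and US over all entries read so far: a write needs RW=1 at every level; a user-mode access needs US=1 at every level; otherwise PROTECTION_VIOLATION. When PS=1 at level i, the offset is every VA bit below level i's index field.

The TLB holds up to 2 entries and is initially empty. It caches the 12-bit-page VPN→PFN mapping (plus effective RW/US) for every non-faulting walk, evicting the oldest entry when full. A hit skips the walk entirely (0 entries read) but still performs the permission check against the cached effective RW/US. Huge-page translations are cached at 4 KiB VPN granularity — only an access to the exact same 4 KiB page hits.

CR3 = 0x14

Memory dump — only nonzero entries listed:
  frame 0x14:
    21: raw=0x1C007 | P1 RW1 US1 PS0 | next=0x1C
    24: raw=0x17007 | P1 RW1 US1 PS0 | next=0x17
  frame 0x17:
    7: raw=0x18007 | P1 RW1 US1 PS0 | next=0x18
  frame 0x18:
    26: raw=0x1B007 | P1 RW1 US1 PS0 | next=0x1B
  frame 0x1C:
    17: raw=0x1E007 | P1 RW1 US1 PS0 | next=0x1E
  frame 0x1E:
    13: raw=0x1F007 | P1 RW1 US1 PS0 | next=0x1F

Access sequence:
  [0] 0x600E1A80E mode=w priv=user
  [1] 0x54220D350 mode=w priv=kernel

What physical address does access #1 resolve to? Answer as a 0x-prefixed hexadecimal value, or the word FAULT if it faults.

Trace:
#0 VA=0x600E1A80E (w,user):
  lvl0: tbl 0x14, slot 24 ⇒ 0x17007 (P1/RW1/US1/PS0)
  lvl1: tbl 0x17, slot 7 ⇒ 0x18007 (P1/RW1/US1/PS0)
  lvl2: tbl 0x18, slot 26 ⇒ 0x1B007 (P1/RW1/US1/PS0)
  ⇒ phys 0x1B80E  [3 reads]
#1 VA=0x54220D350 (w,kernel):
  lvl0: tbl 0x14, slot 21 ⇒ 0x1C007 (P1/RW1/US1/PS0)
  lvl1: tbl 0x1C, slot 17 ⇒ 0x1E007 (P1/RW1/US1/PS0)
  lvl2: tbl 0x1E, slot 13 ⇒ 0x1F007 (P1/RW1/US1/PS0)
  ⇒ phys 0x1F350  [3 reads]

Access #1 PA: 0x1F350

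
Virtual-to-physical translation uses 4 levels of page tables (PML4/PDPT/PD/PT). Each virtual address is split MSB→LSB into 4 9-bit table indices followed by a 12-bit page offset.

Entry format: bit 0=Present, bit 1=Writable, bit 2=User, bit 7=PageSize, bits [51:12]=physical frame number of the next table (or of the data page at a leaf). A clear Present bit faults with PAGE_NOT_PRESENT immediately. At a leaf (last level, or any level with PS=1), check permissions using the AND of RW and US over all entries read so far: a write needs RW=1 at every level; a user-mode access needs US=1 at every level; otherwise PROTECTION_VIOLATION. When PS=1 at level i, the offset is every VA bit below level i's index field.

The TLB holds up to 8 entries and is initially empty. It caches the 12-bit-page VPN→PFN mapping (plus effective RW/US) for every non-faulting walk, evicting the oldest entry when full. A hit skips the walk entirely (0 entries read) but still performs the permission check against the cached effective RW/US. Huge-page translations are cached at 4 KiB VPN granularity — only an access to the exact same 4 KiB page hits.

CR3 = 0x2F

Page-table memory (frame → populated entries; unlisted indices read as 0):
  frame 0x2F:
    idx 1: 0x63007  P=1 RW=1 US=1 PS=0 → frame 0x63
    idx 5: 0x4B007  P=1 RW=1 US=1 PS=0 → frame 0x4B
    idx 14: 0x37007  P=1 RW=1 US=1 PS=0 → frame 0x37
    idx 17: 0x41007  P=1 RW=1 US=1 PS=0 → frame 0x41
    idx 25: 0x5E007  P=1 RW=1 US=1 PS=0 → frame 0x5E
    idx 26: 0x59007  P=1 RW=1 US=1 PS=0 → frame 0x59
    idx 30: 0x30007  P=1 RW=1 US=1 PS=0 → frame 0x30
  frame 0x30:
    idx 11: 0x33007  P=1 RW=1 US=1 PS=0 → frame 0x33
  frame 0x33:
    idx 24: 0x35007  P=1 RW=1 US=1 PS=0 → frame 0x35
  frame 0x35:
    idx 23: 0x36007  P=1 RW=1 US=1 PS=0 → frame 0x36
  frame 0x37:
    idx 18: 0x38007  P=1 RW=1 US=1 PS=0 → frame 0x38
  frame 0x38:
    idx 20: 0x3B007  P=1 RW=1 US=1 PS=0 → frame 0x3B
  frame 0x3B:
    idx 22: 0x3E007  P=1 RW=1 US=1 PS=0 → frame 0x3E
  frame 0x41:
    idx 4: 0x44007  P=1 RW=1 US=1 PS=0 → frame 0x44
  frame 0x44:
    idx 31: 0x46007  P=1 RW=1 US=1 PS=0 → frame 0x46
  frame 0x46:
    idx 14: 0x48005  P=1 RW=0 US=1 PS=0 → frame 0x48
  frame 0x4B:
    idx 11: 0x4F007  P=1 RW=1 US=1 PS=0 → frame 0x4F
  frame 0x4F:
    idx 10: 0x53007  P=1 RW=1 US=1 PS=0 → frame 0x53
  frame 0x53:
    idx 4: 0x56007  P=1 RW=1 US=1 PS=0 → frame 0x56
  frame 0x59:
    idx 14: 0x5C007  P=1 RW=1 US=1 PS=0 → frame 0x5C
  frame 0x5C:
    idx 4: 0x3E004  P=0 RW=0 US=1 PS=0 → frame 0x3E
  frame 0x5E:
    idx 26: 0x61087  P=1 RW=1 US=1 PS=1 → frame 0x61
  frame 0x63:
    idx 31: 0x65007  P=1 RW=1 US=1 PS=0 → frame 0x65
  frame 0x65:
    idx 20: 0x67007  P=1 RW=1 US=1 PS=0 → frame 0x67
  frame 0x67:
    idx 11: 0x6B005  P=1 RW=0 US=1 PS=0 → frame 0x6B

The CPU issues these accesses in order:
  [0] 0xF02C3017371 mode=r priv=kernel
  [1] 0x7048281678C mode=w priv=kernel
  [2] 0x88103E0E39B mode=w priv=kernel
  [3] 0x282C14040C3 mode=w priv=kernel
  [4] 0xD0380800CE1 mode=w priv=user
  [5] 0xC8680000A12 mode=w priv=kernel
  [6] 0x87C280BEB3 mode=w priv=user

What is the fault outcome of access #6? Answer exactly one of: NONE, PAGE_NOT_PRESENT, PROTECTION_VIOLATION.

Per-access translation:
#0 VA=0xF02C3017371 (r,kernel):
  L0: frame=0x2F idx=30 entry=0x30007 [P=1 RW=1 US=1 PS=0]
  L1: frame=0x30 idx=11 entry=0x33007 [P=1 RW=1 US=1 PS=0]
  L2: frame=0x33 idx=24 entry=0x35007 [P=1 RW=1 US=1 PS=0]
  L3: frame=0x35 idx=23 entry=0x36007 [P=1 RW=1 US=1 PS=0]
  ⇒ phys 0x36371  [4 reads]
#1 VA=0x7048281678C (w,kernel):
  L0: frame=0x2F idx=14 entry=0x37007 [P=1 RW=1 US=1 PS=0]
  L1: frame=0x37 idx=18 entry=0x38007 [P=1 RW=1 US=1 PS=0]
  L2: frame=0x38 idx=20 entry=0x3B007 [P=1 RW=1 US=1 PS=0]
  L3: frame=0x3B idx=22 entry=0x3E007 [P=1 RW=1 US=1 PS=0]
  ⇒ phys 0x3E78C  [4 reads]
#2 VA=0x88103E0E39B (w,kernel):
  L0: frame=0x2F idx=17 entry=0x41007 [P=1 RW=1 US=1 PS=0]
  L1: frame=0x41 idx=4 entry=0x44007 [P=1 RW=1 US=1 PS=0]
  L2: frame=0x44 idx=31 entry=0x46007 [P=1 RW=1 US=1 PS=0]
  L3: frame=0x46 idx=14 entry=0x48005 [P=1 RW=0 US=1 PS=0]
  → PROTECTION_VIOLATION  (4 entries read)
#3 VA=0x282C14040C3 (w,kernel):
  L0: frame=0x2F idx=5 entry=0x4B007 [P=1 RW=1 US=1 PS=0]
  L1: frame=0x4B idx=11 entry=0x4F007 [P=1 RW=1 US=1 PS=0]
  L2: frame=0x4F idx=10 entry=0x53007 [P=1 RW=1 US=1 PS=0]
  L3: frame=0x53 idx=4 entry=0x56007 [P=1 RW=1 US=1 PS=0]
  ⇒ phys 0x560C3  [4 reads]
#4 VA=0xD0380800CE1 (w,user):
  L0: frame=0x2F idx=26 entry=0x59007 [P=1 RW=1 US=1 PS=0]
  L1: frame=0x59 idx=14 entry=0x5C007 [P=1 RW=1 US=1 PS=0]
  L2: frame=0x5C idx=4 entry=0x3E004 [P=0 RW=0 US=1 PS=0]
  → PAGE_NOT_PRESENT  (3 entries read)
#5 VA=0xC8680000A12 (w,kernel):
  L0: frame=0x2F idx=25 entry=0x5E007 [P=1 RW=1 US=1 PS=0]
  L1: frame=0x5E idx=26 entry=0x61087 [P=1 RW=1 US=1 PS=1]
  ⇒ phys 0x61A12 (huge @L1)  [2 reads]
#6 VA=0x87C280BEB3 (w,user):
  L0: frame=0x2F idx=1 entry=0x63007 [P=1 RW=1 US=1 PS=0]
  L1: frame=0x63 idx=31 entry=0x65007 [P=1 RW=1 US=1 PS=0]
  L2: frame=0x65 idx=20 entry=0x67007 [P=1 RW=1 US=1 PS=0]
  L3: frame=0x67 idx=11 entry=0x6B005 [P=1 RW=0 US=1 PS=0]
  → PROTECTION_VIOLATION  (4 entries read)

Access #6 fault: PROTECTION_VIOLATION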